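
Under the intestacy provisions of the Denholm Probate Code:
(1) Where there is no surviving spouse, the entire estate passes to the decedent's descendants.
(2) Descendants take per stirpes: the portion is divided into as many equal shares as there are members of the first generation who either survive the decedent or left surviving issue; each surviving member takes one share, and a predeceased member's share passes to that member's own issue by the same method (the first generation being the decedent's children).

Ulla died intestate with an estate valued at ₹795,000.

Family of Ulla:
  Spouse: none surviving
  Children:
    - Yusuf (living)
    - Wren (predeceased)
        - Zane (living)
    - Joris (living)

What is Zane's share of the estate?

The entire ₹795,000 passes to the descendants.
That amount (₹795,000) is divided into 3 shares of ₹265,000: Yusuf and Joris each take ₹265,000; Wren's ₹265,000 share passes to Wren's issue.
Wren's share (₹265,000) passes entirely to Zane.

Zane receives ₹265,000.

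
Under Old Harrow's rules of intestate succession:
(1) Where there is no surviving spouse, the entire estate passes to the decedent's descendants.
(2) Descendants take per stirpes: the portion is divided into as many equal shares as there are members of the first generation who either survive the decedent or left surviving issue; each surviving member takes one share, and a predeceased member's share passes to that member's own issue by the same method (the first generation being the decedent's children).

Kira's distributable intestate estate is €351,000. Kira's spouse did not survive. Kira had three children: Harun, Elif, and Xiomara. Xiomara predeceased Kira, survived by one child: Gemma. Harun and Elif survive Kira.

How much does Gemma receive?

Gemma receives €117,000.

The entire €351,000 passes to the descendants.
That amount (€351,000) is divided into 3 shares of €117,000: Harun and Elif each take €117,000; Xiomara's €117,000 share passes to Xiomara's issue.
Xiomara's share (€117,000) passes entirely to Gemma.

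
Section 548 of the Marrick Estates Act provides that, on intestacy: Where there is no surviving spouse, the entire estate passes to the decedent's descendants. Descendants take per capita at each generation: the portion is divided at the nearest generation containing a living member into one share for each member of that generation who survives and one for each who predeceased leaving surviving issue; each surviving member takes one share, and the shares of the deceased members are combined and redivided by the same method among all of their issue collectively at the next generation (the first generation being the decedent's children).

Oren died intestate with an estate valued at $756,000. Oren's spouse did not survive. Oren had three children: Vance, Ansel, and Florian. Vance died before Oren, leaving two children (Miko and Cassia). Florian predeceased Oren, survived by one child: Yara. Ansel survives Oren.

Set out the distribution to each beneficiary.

The entire $756,000 passes to the descendants.
That amount ($756,000) is divided at the children's generation into 3 shares of $252,000. Ansel takes $252,000. The 2 shares of the deceased (Vance and Florian) are combined into a pool of $504,000.
That pool ($504,000) is divided at the grandchildren's generation equally among Miko, Cassia, and Yara: $168,000 each.

Miko: $168,000; Cassia: $168,000; Ansel: $252,000; Yara: $168,000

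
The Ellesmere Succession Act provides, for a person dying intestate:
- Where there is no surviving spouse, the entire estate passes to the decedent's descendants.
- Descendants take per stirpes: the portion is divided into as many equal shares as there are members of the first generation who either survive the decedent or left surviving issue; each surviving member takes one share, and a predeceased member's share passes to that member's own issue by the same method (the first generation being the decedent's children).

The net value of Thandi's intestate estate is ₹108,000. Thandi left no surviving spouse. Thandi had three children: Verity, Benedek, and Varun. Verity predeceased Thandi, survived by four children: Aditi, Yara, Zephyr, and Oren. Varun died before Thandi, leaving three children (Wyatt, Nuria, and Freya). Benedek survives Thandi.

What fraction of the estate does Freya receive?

The entire ₹108,000 passes to the descendants.
That amount (₹108,000) is divided into 3 shares of ₹36,000: Benedek takes ₹36,000; Verity's ₹36,000 share passes to Verity's issue; Varun's ₹36,000 share passes to Varun's issue.
Verity's share (₹36,000) is divided into 4 shares of ₹9,000: Aditi, Yara, Zephyr, and Oren each take ₹9,000.
Varun's share (₹36,000) is divided into 3 shares of ₹12,000: Wyatt, Nuria, and Freya each take ₹12,000.

Freya receives 1/9 of the estate.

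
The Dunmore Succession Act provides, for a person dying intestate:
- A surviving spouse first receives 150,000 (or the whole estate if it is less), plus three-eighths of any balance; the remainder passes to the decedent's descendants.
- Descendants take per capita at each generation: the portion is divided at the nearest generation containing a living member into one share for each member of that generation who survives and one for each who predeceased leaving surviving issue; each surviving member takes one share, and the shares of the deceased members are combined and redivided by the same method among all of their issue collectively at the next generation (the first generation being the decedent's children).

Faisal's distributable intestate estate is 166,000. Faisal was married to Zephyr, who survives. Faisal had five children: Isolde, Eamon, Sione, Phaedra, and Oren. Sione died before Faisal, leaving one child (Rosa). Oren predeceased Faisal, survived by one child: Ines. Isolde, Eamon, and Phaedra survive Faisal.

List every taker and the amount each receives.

Zephyr first takes 150,000, leaving a balance of 16,000. Zephyr then takes three-eighths of the balance (6,000), for a total of 156,000. The remaining 10,000 passes to the descendants.
The descendants' portion (10,000) is divided at the children's generation into 5 shares of 2,000. Isolde, Eamon, and Phaedra each take 2,000. The 2 shares of the deceased (Sione and Oren) are combined into a pool of 4,000.
That pool (4,000) is divided at the grandchildren's generation equally among Rosa and Ines: 2,000 each.

Zephyr: 156,000; Isolde: 2,000; Eamon: 2,000; Rosa: 2,000; Phaedra: 2,000; Ines: 2,000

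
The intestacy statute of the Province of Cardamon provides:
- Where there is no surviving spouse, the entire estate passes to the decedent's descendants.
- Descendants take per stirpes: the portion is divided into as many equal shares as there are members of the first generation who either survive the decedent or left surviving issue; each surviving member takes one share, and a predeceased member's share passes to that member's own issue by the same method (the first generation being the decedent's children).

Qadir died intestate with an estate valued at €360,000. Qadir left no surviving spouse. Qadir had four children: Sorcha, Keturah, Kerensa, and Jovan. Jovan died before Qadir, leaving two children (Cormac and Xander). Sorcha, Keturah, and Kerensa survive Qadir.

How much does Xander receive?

Xander receives €45,000.

The entire €360,000 passes to the descendants.
That amount (€360,000) is divided into 4 shares of €90,000: Sorcha, Keturah, and Kerensa each take €90,000; Jovan's €90,000 share passes to Jovan's issue.
Jovan's share (€90,000) is divided into 2 shares of €45,000: Cormac and Xander each take €45,000.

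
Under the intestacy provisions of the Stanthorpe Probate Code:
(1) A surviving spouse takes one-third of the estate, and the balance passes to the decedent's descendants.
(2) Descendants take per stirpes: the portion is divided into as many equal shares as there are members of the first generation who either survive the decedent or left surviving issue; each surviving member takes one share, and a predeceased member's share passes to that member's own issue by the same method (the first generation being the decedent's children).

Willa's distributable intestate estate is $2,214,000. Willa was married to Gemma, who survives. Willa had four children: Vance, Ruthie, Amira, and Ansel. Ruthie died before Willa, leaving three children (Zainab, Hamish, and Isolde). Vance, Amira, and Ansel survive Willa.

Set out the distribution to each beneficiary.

Gemma: $738,000; Vance: $369,000; Zainab: $123,000; Hamish: $123,000; Isolde: $123,000; Amira: $369,000; Ansel: $369,000

Gemma takes one-third of $2,214,000 = $738,000. The remaining $1,476,000 passes to the descendants.
The descendants' portion ($1,476,000) is divided into 4 shares of $369,000: Vance, Amira, and Ansel each take $369,000; Ruthie's $369,000 share passes to Ruthie's issue.
Ruthie's share ($369,000) is divided into 3 shares of $123,000: Zainab, Hamish, and Isolde each take $123,000.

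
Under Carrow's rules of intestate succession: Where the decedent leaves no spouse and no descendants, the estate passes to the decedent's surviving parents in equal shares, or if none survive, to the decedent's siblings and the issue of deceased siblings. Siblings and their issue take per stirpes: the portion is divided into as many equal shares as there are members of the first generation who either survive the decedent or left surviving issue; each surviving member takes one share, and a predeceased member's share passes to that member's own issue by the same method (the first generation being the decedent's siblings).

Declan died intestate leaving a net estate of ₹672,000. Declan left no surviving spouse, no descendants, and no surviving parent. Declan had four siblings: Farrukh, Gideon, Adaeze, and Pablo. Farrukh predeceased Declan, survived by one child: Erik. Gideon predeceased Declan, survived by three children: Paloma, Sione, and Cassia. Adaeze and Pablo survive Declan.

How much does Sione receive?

The entire ₹672,000 passes to the siblings and their issue.
That amount (₹672,000) is divided into 4 shares of ₹168,000: Adaeze and Pablo each take ₹168,000; Farrukh's ₹168,000 share passes to Farrukh's issue; Gideon's ₹168,000 share passes to Gideon's issue.
Farrukh's share (₹168,000) passes entirely to Erik.
Gideon's share (₹168,000) is divided into 3 shares of ₹56,000: Paloma, Sione, and Cassia each take ₹56,000.

Sione receives ₹56,000.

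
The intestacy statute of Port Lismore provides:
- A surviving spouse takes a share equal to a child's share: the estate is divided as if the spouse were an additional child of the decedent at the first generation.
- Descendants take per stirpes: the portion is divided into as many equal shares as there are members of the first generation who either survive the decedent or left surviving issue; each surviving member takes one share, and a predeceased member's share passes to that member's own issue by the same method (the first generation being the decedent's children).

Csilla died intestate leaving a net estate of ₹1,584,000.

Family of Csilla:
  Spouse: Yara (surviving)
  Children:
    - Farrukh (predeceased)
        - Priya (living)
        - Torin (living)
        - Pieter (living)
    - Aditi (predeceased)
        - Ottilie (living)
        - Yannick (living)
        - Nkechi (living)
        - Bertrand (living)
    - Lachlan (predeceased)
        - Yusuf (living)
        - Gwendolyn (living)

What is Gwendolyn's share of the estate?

Gwendolyn receives ₹198,000.

The spouse counts as an additional share at the children's level, so there are 4 primary shares of ₹396,000. Yara takes one such share (₹396,000).
The children's combined portion (₹1,188,000) is divided into 3 shares of ₹396,000: Farrukh's ₹396,000 share passes to Farrukh's issue; Aditi's ₹396,000 share passes to Aditi's issue; Lachlan's ₹396,000 share passes to Lachlan's issue.
Farrukh's share (₹396,000) is divided into 3 shares of ₹132,000: Priya, Torin, and Pieter each take ₹132,000.
Aditi's share (₹396,000) is divided into 4 shares of ₹99,000: Ottilie, Yannick, Nkechi, and Bertrand each take ₹99,000.
Lachlan's share (₹396,000) is divided into 2 shares of ₹198,000: Yusuf and Gwendolyn each take ₹198,000.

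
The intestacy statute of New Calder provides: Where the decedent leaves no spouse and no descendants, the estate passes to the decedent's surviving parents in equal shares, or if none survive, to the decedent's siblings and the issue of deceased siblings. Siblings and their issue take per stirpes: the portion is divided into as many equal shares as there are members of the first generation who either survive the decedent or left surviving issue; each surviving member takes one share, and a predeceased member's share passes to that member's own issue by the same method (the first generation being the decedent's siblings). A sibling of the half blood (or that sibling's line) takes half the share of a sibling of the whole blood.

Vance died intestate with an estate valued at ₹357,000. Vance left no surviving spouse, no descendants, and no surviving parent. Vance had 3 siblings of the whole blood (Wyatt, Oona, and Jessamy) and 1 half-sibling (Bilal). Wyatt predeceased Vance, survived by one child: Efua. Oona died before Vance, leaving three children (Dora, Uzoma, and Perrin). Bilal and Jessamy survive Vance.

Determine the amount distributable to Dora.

The entire ₹357,000 passes to the siblings and their issue.
Counting each half-blood sibling's line as half a unit, there are 7/2 units in ₹357,000, so one unit is ₹102,000. Whole-blood lines (Wyatt, Oona, and Jessamy) take ₹102,000 each; half-blood lines (Bilal) take ₹51,000 each.
Wyatt's share (₹102,000) passes entirely to Efua.
Oona's share (₹102,000) is divided into 3 shares of ₹34,000: Dora, Uzoma, and Perrin each take ₹34,000.

Dora receives ₹34,000.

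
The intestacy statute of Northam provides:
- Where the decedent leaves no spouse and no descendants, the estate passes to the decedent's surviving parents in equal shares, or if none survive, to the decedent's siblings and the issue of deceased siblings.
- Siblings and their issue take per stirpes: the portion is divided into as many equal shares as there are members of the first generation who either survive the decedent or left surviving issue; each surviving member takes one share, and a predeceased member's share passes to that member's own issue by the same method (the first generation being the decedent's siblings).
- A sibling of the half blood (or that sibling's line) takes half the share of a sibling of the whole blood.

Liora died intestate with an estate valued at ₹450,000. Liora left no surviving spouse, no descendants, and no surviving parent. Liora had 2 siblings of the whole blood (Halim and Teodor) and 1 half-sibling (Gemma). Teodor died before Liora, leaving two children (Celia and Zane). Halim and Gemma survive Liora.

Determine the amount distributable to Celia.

Celia receives ₹90,000.

The entire ₹450,000 passes to the siblings and their issue.
Counting each half-blood sibling's line as half a unit, there are 5/2 units in ₹450,000, so one unit is ₹180,000. Whole-blood lines (Halim and Teodor) take ₹180,000 each; half-blood lines (Gemma) take ₹90,000 each.
Teodor's share (₹180,000) is divided into 2 shares of ₹90,000: Celia and Zane each take ₹90,000.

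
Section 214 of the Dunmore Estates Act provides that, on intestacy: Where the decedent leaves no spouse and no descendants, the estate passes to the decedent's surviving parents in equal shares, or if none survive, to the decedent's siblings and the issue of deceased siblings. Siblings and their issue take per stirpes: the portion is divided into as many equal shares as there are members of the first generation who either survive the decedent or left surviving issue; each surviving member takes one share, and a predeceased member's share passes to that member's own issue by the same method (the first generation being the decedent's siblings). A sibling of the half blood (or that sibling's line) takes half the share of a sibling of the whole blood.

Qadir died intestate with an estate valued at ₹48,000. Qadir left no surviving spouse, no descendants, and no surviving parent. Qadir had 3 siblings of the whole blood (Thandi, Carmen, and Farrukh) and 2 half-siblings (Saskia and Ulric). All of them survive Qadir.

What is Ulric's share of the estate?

The entire ₹48,000 passes to the siblings and their issue.
Counting each half-blood sibling's line as half a unit, there are 4 units in ₹48,000, so one unit is ₹12,000. Whole-blood lines (Thandi, Carmen, and Farrukh) take ₹12,000 each; half-blood lines (Saskia and Ulric) take ₹6,000 each.

Ulric receives ₹6,000.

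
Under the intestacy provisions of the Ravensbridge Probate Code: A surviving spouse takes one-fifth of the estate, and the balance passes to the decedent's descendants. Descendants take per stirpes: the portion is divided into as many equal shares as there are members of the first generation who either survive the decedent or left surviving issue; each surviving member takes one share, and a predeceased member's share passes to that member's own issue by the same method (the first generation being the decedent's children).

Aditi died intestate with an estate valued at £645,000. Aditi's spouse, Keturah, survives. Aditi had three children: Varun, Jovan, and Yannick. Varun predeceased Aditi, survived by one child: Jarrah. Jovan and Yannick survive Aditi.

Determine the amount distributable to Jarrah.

Jarrah receives £172,000.

Keturah takes one-fifth of £645,000 = £129,000. The remaining £516,000 passes to the descendants.
The descendants' portion (£516,000) is divided into 3 shares of £172,000: Jovan and Yannick each take £172,000; Varun's £172,000 share passes to Varun's issue.
Varun's share (£172,000) passes entirely to Jarrah.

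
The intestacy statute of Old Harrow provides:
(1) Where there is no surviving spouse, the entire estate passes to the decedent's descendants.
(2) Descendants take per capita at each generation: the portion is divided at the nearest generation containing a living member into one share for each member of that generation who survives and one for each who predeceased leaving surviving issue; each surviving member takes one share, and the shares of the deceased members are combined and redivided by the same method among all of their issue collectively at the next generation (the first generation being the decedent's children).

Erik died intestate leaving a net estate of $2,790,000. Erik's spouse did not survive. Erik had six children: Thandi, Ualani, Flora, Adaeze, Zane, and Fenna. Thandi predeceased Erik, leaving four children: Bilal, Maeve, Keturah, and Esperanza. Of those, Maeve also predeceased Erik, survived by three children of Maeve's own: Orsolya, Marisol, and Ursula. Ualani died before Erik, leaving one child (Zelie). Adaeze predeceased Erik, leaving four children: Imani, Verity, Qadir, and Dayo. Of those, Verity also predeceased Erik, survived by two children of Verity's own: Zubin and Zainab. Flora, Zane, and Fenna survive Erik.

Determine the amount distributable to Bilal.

The entire $2,790,000 passes to the descendants.
That amount ($2,790,000) is divided at the children's generation into 6 shares of $465,000. Flora, Zane, and Fenna each take $465,000. The 3 shares of the deceased (Thandi, Ualani, and Adaeze) are combined into a pool of $1,395,000.
That pool ($1,395,000) is divided at the grandchildren's generation into 9 shares of $155,000. Bilal, Keturah, Esperanza, Zelie, Imani, Qadir, and Dayo each take $155,000. The 2 shares of the deceased (Maeve and Verity) are combined into a pool of $310,000.
That pool ($310,000) is divided at the great-grandchildren's generation equally among Orsolya, Marisol, Ursula, Zubin, and Zainab: $62,000 each.

Bilal receives $155,000.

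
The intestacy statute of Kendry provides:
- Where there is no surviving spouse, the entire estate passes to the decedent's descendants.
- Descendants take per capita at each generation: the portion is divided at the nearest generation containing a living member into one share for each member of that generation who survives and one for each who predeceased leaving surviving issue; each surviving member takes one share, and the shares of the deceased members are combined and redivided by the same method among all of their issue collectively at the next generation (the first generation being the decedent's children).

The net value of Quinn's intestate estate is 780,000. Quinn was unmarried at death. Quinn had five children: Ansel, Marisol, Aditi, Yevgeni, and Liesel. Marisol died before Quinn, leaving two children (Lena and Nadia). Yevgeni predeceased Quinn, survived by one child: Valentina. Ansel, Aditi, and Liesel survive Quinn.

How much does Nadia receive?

The entire 780,000 passes to the descendants.
That amount (780,000) is divided at the children's generation into 5 shares of 156,000. Ansel, Aditi, and Liesel each take 156,000. The 2 shares of the deceased (Marisol and Yevgeni) are combined into a pool of 312,000.
That pool (312,000) is divided at the grandchildren's generation equally among Lena, Nadia, and Valentina: 104,000 each.

Nadia receives 104,000.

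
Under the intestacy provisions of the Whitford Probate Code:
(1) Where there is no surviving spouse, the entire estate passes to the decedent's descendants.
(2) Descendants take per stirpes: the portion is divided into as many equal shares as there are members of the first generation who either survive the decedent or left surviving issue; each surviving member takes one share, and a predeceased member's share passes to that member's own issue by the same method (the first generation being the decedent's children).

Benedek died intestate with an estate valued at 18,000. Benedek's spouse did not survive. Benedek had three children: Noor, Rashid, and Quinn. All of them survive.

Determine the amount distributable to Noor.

Noor receives 6,000.

The entire 18,000 passes to the descendants.
That amount (18,000) is divided into 3 shares of 6,000: Noor, Rashid, and Quinn each take 6,000.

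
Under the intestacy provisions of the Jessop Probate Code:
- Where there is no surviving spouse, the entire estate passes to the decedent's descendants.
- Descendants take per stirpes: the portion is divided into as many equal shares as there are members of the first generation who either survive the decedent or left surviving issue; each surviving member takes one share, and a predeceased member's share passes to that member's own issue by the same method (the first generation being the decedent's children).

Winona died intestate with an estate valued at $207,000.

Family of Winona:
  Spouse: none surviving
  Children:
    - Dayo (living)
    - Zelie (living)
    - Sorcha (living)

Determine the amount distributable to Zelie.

The entire $207,000 passes to the descendants.
That amount ($207,000) is divided into 3 shares of $69,000: Dayo, Zelie, and Sorcha each take $69,000.

Zelie receives $69,000.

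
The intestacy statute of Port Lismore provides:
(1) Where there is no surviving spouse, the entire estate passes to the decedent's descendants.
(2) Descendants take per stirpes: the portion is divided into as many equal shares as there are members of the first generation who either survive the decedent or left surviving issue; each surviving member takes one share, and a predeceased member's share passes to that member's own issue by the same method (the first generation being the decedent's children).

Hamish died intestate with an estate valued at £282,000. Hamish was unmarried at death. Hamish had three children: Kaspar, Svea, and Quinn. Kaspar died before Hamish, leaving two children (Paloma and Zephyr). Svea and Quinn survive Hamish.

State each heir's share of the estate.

Paloma: £47,000; Zephyr: £47,000; Svea: £94,000; Quinn: £94,000

The entire £282,000 passes to the descendants.
That amount (£282,000) is divided into 3 shares of £94,000: Svea and Quinn each take £94,000; Kaspar's £94,000 share passes to Kaspar's issue.
Kaspar's share (£94,000) is divided into 2 shares of £47,000: Paloma and Zephyr each take £47,000.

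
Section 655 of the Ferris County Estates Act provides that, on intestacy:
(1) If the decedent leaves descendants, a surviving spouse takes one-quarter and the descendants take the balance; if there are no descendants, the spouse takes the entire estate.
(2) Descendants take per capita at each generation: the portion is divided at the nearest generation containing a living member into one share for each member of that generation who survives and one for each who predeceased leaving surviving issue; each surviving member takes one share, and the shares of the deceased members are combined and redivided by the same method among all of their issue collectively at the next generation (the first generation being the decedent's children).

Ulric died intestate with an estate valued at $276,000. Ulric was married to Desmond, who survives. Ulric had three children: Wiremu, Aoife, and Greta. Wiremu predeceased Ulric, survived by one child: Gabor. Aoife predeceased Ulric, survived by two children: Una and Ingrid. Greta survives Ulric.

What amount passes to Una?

Desmond takes one-quarter of $276,000 = $69,000. The remaining $207,000 passes to the descendants.
The descendants' portion ($207,000) is divided at the children's generation into 3 shares of $69,000. Greta takes $69,000. The 2 shares of the deceased (Wiremu and Aoife) are combined into a pool of $138,000.
That pool ($138,000) is divided at the grandchildren's generation equally among Gabor, Una, and Ingrid: $46,000 each.

Una receives $46,000.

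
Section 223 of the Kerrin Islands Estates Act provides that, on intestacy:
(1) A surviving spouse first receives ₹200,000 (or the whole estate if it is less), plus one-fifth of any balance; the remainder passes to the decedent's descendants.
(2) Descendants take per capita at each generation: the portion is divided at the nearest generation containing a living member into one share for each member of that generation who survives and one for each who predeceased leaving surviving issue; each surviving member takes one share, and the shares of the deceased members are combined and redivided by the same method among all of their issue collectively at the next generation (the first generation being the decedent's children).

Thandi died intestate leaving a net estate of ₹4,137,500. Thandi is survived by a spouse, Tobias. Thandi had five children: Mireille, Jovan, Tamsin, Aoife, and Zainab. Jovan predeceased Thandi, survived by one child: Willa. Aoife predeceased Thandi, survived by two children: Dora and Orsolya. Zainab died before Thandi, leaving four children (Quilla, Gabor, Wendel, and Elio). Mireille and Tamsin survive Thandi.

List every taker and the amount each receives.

Tobias: ₹987,500; Mireille: ₹630,000; Willa: ₹270,000; Tamsin: ₹630,000; Dora: ₹270,000; Orsolya: ₹270,000; Quilla: ₹270,000; Gabor: ₹270,000; Wendel: ₹270,000; Elio: ₹270,000

Tobias first takes ₹200,000, leaving a balance of ₹3,937,500. Tobias then takes one-fifth of the balance (₹787,500), for a total of ₹987,500. The remaining ₹3,150,000 passes to the descendants.
The descendants' portion (₹3,150,000) is divided at the children's generation into 5 shares of ₹630,000. Mireille and Tamsin each take ₹630,000. The 3 shares of the deceased (Jovan, Aoife, and Zainab) are combined into a pool of ₹1,890,000.
That pool (₹1,890,000) is divided at the grandchildren's generation equally among Willa, Dora, Orsolya, Quilla, Gabor, Wendel, and Elio: ₹270,000 each.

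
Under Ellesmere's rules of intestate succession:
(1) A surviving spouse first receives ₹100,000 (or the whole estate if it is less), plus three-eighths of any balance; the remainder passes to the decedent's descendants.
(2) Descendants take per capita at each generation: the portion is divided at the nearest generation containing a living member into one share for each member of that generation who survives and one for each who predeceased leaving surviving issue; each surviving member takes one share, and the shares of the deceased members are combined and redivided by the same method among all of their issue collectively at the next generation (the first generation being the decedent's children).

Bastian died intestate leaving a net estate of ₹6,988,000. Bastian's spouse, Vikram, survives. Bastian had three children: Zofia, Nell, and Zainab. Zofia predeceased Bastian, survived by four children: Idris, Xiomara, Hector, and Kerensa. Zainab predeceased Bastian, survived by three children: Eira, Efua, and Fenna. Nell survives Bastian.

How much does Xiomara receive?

Vikram first takes ₹100,000, leaving a balance of ₹6,888,000. Vikram then takes three-eighths of the balance (₹2,583,000), for a total of ₹2,683,000. The remaining ₹4,305,000 passes to the descendants.
The descendants' portion (₹4,305,000) is divided at the children's generation into 3 shares of ₹1,435,000. Nell takes ₹1,435,000. The 2 shares of the deceased (Zofia and Zainab) are combined into a pool of ₹2,870,000.
That pool (₹2,870,000) is divided at the grandchildren's generation equally among Idris, Xiomara, Hector, Kerensa, Eira, Efua, and Fenna: ₹410,000 each.

Xiomara receives ₹410,000.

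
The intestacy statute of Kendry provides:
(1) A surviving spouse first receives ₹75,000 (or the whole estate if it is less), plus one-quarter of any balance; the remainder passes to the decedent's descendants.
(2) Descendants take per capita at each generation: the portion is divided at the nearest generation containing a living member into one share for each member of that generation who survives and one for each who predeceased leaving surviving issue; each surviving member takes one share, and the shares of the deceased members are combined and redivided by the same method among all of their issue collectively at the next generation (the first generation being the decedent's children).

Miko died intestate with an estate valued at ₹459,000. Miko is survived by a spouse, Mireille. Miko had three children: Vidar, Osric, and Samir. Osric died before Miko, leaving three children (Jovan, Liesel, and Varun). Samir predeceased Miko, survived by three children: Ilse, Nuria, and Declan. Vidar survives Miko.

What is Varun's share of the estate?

Mireille first takes ₹75,000, leaving a balance of ₹384,000. Mireille then takes one-quarter of the balance (₹96,000), for a total of ₹171,000. The remaining ₹288,000 passes to the descendants.
The descendants' portion (₹288,000) is divided at the children's generation into 3 shares of ₹96,000. Vidar takes ₹96,000. The 2 shares of the deceased (Osric and Samir) are combined into a pool of ₹192,000.
That pool (₹192,000) is divided at the grandchildren's generation equally among Jovan, Liesel, Varun, Ilse, Nuria, and Declan: ₹32,000 each.

Varun receives ₹32,000.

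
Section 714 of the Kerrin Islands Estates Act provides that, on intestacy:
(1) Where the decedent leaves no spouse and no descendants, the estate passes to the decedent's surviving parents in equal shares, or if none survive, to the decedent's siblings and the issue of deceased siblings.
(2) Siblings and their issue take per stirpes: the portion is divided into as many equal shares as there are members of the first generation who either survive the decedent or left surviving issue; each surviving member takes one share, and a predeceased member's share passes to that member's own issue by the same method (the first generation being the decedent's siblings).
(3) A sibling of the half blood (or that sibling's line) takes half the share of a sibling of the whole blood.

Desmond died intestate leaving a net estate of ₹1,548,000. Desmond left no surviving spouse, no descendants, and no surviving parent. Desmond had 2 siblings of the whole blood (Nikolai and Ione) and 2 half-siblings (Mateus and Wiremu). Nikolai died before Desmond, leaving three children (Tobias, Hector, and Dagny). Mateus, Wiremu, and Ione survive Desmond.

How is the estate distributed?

Mateus: ₹258,000; Tobias: ₹172,000; Hector: ₹172,000; Dagny: ₹172,000; Wiremu: ₹258,000; Ione: ₹516,000

The entire ₹1,548,000 passes to the siblings and their issue.
Counting each half-blood sibling's line as half a unit, there are 3 units in ₹1,548,000, so one unit is ₹516,000. Whole-blood lines (Nikolai and Ione) take ₹516,000 each; half-blood lines (Mateus and Wiremu) take ₹258,000 each.
Nikolai's share (₹516,000) is divided into 3 shares of ₹172,000: Tobias, Hector, and Dagny each take ₹172,000.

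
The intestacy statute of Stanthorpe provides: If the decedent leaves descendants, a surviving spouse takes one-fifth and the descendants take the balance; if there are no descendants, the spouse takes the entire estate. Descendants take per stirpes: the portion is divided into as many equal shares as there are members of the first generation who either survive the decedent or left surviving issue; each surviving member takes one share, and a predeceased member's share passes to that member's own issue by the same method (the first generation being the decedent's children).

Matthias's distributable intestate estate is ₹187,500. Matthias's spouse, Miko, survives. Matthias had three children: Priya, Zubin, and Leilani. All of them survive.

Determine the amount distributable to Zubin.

Miko takes one-fifth of ₹187,500 = ₹37,500. The remaining ₹150,000 passes to the descendants.
The descendants' portion (₹150,000) is divided into 3 shares of ₹50,000: Priya, Zubin, and Leilani each take ₹50,000.

Zubin receives ₹50,000.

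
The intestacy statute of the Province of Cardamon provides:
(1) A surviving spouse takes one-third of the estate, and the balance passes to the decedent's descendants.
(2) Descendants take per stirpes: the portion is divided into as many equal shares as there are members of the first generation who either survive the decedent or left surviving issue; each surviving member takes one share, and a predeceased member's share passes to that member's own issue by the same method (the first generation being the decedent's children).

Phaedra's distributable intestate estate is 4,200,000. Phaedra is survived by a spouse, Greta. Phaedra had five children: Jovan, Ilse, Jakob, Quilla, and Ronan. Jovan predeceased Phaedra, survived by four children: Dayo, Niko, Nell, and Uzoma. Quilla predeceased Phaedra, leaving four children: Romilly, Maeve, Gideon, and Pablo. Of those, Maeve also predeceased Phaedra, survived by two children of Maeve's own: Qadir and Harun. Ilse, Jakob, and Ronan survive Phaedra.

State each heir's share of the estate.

Greta: 1,400,000; Dayo: 140,000; Niko: 140,000; Nell: 140,000; Uzoma: 140,000; Ilse: 560,000; Jakob: 560,000; Romilly: 140,000; Qadir: 70,000; Harun: 70,000; Gideon: 140,000; Pablo: 140,000; Ronan: 560,000

Greta takes one-third of 4,200,000 = 1,400,000. The remaining 2,800,000 passes to the descendants.
The descendants' portion (2,800,000) is divided into 5 shares of 560,000: Ilse, Jakob, and Ronan each take 560,000; Jovan's 560,000 share passes to Jovan's issue; Quilla's 560,000 share passes to Quilla's issue.
Jovan's share (560,000) is divided into 4 shares of 140,000: Dayo, Niko, Nell, and Uzoma each take 140,000.
Quilla's share (560,000) is divided into 4 shares of 140,000: Romilly, Gideon, and Pablo each take 140,000; Maeve's 140,000 share passes to Maeve's issue.
Maeve's share (140,000) is divided into 2 shares of 70,000: Qadir and Harun each take 70,000.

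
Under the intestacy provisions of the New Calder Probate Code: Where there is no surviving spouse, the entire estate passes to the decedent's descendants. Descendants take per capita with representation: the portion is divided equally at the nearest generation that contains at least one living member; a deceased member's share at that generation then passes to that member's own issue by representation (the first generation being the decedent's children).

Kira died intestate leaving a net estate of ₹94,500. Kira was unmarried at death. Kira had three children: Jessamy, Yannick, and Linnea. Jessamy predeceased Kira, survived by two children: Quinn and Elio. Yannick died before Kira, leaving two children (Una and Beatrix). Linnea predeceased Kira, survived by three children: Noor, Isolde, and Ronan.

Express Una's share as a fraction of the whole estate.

Una receives 1/7 of the estate.

The entire ₹94,500 passes to the descendants.
No child survives, so the initial division is made at the grandchildren's generation.
That amount (₹94,500) is divided into 7 shares of ₹13,500: Quinn, Elio, Una, Beatrix, Noor, Isolde, and Ronan each take ₹13,500.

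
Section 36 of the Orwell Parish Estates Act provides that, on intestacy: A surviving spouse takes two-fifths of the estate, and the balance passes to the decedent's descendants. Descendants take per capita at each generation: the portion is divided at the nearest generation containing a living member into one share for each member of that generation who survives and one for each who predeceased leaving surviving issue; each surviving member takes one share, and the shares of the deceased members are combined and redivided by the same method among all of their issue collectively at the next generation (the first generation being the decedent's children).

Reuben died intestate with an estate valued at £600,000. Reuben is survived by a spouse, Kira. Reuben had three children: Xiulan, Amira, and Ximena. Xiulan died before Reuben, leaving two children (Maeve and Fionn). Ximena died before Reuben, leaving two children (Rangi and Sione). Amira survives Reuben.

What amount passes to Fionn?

Fionn receives £60,000.

Kira takes two-fifths of £600,000 = £240,000. The remaining £360,000 passes to the descendants.
The descendants' portion (£360,000) is divided at the children's generation into 3 shares of £120,000. Amira takes £120,000. The 2 shares of the deceased (Xiulan and Ximena) are combined into a pool of £240,000.
That pool (£240,000) is divided at the grandchildren's generation equally among Maeve, Fionn, Rangi, and Sione: £60,000 each.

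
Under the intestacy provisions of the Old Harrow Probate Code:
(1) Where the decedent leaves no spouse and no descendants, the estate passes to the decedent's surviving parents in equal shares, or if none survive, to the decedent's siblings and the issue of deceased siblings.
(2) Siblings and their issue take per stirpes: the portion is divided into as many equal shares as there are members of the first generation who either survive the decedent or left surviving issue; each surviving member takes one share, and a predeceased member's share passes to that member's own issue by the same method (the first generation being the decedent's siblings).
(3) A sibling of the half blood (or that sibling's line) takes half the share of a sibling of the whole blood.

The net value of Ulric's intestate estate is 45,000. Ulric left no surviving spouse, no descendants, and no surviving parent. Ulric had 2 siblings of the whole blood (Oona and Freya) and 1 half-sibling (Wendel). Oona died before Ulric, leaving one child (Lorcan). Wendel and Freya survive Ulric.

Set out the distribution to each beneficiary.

The entire 45,000 passes to the siblings and their issue.
Counting each half-blood sibling's line as half a unit, there are 5/2 units in 45,000, so one unit is 18,000. Whole-blood lines (Oona and Freya) take 18,000 each; half-blood lines (Wendel) take 9,000 each.
Oona's share (18,000) passes entirely to Lorcan.

Wendel: 9,000; Lorcan: 18,000; Freya: 18,000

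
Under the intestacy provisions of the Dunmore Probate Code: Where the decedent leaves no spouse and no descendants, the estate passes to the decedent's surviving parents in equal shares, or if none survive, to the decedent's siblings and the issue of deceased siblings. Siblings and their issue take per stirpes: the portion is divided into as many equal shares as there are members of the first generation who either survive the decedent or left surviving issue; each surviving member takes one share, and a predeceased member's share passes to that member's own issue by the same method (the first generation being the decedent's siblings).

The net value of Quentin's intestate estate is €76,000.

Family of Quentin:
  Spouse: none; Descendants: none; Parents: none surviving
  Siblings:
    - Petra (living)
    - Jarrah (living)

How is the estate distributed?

The entire €76,000 passes to the siblings and their issue.
That amount (€76,000) is divided into 2 shares of €38,000: Petra and Jarrah each take €38,000.

Petra: €38,000; Jarrah: €38,000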